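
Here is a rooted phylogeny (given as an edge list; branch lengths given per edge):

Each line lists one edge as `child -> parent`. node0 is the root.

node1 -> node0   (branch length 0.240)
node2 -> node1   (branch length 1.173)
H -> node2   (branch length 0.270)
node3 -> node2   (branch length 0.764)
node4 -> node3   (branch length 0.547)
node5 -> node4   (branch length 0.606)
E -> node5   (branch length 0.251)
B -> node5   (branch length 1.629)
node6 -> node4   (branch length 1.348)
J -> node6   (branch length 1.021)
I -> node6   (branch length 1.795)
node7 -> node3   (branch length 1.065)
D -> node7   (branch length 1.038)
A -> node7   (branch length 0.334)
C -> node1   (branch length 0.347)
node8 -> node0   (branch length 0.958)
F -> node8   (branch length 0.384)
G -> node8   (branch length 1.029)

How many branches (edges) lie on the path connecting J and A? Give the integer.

5

The MRCA of J and A is the node subtending (((E,B),(J,I)),(D,A)).
From J up to that node: 3 branches. From A up to the same node: 2 branches. Total: 3 + 2 = 5.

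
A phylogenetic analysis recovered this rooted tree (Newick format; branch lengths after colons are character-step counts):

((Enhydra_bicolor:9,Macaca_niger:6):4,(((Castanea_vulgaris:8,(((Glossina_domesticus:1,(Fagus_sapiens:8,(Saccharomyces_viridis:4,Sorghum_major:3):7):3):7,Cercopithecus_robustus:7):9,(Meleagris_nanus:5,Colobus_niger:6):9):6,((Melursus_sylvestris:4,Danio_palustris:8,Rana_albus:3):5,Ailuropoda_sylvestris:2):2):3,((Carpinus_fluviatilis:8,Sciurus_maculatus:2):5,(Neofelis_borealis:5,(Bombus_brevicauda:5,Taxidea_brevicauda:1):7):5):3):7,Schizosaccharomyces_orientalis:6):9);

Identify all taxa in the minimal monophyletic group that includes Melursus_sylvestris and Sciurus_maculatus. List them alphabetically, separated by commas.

Ailuropoda_sylvestris, Bombus_brevicauda, Carpinus_fluviatilis, Castanea_vulgaris, Cercopithecus_robustus, Colobus_niger, Danio_palustris, Fagus_sapiens, Glossina_domesticus, Meleagris_nanus, Melursus_sylvestris, Neofelis_borealis, Rana_albus, Saccharomyces_viridis, Sciurus_maculatus, Sorghum_major, Taxidea_brevicauda

Tracing Melursus_sylvestris: it sits inside (Melursus_sylvestris,Danio_palustris,Rana_albus).
Tracing Sciurus_maculatus: it sits inside (Carpinus_fluviatilis,Sciurus_maculatus).
The smallest clade enclosing both is ((Castanea_vulgaris,(((Glossina_domesticus,(Fagus_sapiens,(Saccharomyces_viridis,Sorghum_major))),Cercopithecus_robustus),(Meleagris_nanus,Colobus_niger)),((Melursus_sylvestris,Danio_palustris,Rana_albus),Ailuropoda_sylvestris)),((Carpinus_fluviatilis,Sciurus_maculatus),(Neofelis_borealis,(Bombus_brevicauda,Taxidea_brevicauda)))); the answer is its 17 terminal taxa in alphabetical order.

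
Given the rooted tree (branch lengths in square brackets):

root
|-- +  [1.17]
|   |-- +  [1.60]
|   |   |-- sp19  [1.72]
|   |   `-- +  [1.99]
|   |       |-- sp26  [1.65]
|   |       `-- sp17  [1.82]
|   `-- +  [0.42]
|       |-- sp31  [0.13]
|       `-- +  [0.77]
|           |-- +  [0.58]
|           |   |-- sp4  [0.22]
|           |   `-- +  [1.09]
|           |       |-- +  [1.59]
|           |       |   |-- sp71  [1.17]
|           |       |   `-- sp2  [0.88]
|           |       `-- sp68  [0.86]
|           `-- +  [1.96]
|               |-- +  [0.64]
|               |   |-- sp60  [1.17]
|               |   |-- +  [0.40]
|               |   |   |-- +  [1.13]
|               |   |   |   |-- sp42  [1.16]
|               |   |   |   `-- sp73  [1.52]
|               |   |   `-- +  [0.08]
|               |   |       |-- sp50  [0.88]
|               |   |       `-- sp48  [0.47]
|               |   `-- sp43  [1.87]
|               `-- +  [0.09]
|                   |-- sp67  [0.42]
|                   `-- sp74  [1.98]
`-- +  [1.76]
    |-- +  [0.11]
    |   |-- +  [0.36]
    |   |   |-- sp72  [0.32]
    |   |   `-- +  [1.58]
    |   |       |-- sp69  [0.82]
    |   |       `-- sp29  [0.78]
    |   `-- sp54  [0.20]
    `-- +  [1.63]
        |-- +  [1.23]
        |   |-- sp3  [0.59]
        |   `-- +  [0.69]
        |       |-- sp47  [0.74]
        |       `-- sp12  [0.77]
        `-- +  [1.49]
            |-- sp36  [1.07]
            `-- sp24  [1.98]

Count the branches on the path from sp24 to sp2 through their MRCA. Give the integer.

11

The MRCA of sp24 and sp2 is the root of the tree.
From sp24 up to that node: 4 branches. From sp2 up to the same node: 7 branches. Total: 4 + 7 = 11.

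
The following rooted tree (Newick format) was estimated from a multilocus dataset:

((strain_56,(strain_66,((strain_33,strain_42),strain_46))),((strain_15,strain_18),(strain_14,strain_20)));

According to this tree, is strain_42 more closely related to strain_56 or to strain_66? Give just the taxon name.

The MRCA of strain_42 and strain_66 subtends (strain_66,((strain_33,strain_42),strain_46)) (4 taxa).
The MRCA of strain_42 and strain_56 subtends (strain_56,(strain_66,((strain_33,strain_42),strain_46))) (5 taxa).
The first is nested inside the second, so strain_42 shares a more recent common ancestor with strain_66.

strain_66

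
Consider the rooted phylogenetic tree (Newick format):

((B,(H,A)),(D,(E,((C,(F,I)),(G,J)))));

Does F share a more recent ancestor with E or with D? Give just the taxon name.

E

The MRCA of F and E subtends (E,((C,(F,I)),(G,J))) (6 taxa).
The MRCA of F and D subtends (D,(E,((C,(F,I)),(G,J)))) (7 taxa).
The first is nested inside the second, so F shares a more recent common ancestor with E.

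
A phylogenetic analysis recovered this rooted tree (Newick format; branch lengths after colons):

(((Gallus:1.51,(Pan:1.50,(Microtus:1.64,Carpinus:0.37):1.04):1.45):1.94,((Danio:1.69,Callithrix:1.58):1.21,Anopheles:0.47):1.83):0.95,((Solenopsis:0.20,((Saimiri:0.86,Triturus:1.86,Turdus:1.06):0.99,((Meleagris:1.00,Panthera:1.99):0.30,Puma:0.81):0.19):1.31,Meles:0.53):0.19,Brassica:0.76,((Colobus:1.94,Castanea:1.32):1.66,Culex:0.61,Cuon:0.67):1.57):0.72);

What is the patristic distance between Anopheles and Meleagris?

The path runs Anopheles → … → MRCA → … → Meleagris; the MRCA is the root of the tree.
Branch lengths along that path: 0.47 + 1.83 + 0.95 + 0.72 + 0.19 + 1.31 + 0.19 + 0.30 + 1.00 = 6.96.

6.96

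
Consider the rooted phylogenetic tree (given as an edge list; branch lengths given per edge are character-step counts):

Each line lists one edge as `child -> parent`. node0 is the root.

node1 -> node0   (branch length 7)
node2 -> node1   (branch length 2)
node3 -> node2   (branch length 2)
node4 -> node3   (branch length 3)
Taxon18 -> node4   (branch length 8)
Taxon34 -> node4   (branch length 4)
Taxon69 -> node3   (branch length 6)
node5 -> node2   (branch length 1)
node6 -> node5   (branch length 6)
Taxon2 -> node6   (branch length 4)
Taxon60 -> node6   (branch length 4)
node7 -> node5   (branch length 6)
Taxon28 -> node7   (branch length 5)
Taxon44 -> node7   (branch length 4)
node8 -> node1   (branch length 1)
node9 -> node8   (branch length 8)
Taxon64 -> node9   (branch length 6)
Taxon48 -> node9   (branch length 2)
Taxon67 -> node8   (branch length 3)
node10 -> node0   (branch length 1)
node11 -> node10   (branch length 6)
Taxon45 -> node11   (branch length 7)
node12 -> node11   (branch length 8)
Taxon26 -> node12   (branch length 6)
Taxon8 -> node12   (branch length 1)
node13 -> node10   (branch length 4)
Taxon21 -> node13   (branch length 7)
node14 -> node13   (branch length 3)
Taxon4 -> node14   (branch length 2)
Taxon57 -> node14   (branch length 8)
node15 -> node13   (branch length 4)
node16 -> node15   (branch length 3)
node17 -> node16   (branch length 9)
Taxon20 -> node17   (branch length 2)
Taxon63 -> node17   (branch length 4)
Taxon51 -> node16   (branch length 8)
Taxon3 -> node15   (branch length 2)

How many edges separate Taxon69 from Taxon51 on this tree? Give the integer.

9

The MRCA of Taxon69 and Taxon51 is the root of the tree.
From Taxon69 up to that node: 4 branches. From Taxon51 up to the same node: 5 branches. Total: 4 + 5 = 9.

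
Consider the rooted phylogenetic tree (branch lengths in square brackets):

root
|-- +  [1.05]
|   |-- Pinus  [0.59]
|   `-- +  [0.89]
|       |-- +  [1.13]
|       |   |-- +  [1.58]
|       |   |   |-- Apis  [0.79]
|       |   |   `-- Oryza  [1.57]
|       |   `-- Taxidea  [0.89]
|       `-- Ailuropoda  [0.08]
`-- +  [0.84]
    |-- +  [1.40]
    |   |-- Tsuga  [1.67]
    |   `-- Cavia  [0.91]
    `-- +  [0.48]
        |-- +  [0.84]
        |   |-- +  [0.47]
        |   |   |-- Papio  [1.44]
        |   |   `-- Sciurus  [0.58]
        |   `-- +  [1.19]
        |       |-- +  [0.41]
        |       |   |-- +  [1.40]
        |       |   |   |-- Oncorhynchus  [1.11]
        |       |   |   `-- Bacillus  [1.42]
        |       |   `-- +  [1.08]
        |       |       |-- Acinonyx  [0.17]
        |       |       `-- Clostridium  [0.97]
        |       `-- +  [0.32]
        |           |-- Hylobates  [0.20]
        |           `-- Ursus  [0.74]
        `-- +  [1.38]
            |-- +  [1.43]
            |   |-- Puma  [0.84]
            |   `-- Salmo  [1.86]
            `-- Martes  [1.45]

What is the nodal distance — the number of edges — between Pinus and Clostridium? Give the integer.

9

The MRCA of Pinus and Clostridium is the root of the tree.
From Pinus up to that node: 2 branches. From Clostridium up to the same node: 7 branches. Total: 2 + 7 = 9.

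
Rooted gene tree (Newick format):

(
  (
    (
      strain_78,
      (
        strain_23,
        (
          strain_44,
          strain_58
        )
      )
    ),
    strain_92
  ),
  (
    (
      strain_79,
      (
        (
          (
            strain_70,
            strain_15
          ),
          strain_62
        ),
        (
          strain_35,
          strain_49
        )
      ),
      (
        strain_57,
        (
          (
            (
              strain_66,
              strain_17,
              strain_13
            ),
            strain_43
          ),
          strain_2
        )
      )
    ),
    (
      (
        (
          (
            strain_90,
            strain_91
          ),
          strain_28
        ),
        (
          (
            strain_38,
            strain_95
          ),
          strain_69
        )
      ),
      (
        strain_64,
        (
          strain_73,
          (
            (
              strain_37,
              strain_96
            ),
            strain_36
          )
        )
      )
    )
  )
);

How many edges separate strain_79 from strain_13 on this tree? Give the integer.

6

The MRCA of strain_79 and strain_13 is the node subtending (strain_79,(((strain_70,strain_15),strain_62),(strain_35,strain_49)),(strain_57,(((strain_66,strain_17,strain_13),strain_43),strain_2))).
From strain_79 up to that node: 1 branch. From strain_13 up to the same node: 5 branches. Total: 1 + 5 = 6.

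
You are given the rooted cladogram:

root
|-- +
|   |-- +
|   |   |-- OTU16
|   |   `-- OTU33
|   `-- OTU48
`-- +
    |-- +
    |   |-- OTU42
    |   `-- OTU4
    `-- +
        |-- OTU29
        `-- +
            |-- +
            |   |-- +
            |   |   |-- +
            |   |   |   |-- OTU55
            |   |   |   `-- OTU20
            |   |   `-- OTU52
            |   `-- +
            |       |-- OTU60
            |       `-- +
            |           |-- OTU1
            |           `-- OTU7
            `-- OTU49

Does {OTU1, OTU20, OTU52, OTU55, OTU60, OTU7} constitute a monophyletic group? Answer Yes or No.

Yes

The most recent common ancestor of these taxa subtends (((OTU55,OTU20),OTU52),(OTU60,(OTU1,OTU7))).
That clade has exactly 6 tips — every listed taxon and nothing else — so the group is monophyletic.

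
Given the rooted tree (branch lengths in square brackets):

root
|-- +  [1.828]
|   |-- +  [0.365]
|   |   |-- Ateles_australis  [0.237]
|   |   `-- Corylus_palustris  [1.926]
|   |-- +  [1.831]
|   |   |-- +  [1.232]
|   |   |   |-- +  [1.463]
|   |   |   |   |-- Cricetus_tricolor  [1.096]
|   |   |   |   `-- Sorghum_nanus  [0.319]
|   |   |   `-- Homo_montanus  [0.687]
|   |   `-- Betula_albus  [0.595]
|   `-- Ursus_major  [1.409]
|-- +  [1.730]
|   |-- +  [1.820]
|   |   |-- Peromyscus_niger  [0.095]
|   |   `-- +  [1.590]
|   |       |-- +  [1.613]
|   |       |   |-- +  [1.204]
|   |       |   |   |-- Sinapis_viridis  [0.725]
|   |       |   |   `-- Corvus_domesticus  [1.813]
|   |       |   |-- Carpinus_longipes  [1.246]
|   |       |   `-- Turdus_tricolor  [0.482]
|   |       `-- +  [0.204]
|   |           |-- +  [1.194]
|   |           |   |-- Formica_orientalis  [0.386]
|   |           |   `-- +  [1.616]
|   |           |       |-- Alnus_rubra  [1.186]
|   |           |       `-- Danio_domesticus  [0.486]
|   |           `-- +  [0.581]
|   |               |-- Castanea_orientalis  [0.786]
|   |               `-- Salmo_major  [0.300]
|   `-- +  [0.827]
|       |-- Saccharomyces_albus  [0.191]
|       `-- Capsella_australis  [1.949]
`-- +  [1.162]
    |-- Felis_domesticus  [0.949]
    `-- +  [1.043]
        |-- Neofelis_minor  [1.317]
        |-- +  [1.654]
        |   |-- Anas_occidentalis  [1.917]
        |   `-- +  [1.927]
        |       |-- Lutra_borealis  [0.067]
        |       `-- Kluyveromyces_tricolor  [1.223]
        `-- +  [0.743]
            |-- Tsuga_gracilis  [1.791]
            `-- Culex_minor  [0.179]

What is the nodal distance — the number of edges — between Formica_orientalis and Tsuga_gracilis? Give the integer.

10

The MRCA of Formica_orientalis and Tsuga_gracilis is the root of the tree.
From Formica_orientalis up to that node: 6 branches. From Tsuga_gracilis up to the same node: 4 branches. Total: 6 + 4 = 10.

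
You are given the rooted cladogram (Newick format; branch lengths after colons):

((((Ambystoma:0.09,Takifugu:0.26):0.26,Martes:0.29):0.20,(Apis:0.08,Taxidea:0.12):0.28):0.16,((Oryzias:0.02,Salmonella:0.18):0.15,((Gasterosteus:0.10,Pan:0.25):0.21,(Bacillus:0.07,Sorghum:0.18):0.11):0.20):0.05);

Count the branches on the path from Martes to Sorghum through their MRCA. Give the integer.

The MRCA of Martes and Sorghum is the root of the tree.
From Martes up to that node: 3 branches. From Sorghum up to the same node: 4 branches. Total: 3 + 4 = 7.

7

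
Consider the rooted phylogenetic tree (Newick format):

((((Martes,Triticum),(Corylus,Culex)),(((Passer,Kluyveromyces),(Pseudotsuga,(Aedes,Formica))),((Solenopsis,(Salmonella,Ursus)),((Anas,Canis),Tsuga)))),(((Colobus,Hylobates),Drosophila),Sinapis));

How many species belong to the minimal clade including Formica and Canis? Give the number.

The MRCA of Formica and Canis is the node subtending (((Passer,Kluyveromyces),(Pseudotsuga,(Aedes,Formica))),((Solenopsis,(Salmonella,Ursus)),((Anas,Canis),Tsuga))).
That clade contains 11 terminal taxa: Aedes, Anas, Canis, Formica, Kluyveromyces, Passer, Pseudotsuga, Salmonella, Solenopsis, Tsuga, Ursus.

11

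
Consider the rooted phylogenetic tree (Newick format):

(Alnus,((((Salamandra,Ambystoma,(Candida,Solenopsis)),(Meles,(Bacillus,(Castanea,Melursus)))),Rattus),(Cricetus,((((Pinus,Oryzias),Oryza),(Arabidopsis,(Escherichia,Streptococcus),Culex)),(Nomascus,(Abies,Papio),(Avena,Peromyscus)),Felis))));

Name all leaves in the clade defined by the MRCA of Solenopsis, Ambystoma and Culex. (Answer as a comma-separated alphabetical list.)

Tracing Solenopsis: it sits inside (Candida,Solenopsis).
Tracing Ambystoma: it sits inside (Salamandra,Ambystoma,(Candida,Solenopsis)).
Tracing Culex: it sits inside (Arabidopsis,(Escherichia,Streptococcus),Culex).
The smallest clade enclosing all 3 is ((((Salamandra,Ambystoma,(Candida,Solenopsis)),(Meles,(Bacillus,(Castanea,Melursus)))),Rattus),(Cricetus,((((Pinus,Oryzias),Oryza),(Arabidopsis,(Escherichia,Streptococcus),Culex)),(Nomascus,(Abies,Papio),(Avena,Peromyscus)),Felis))); the answer is its 23 terminal taxa in alphabetical order.

Abies, Ambystoma, Arabidopsis, Avena, Bacillus, Candida, Castanea, Cricetus, Culex, Escherichia, Felis, Meles, Melursus, Nomascus, Oryza, Oryzias, Papio, Peromyscus, Pinus, Rattus, Salamandra, Solenopsis, Streptococcus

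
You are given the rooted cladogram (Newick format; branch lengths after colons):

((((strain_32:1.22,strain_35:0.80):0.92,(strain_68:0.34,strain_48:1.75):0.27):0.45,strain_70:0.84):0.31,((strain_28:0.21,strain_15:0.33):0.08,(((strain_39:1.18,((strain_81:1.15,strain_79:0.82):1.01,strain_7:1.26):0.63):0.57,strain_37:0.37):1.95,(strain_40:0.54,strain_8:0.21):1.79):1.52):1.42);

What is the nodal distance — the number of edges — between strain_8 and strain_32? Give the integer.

The MRCA of strain_8 and strain_32 is the root of the tree.
From strain_8 up to that node: 4 branches. From strain_32 up to the same node: 4 branches. Total: 4 + 4 = 8.

8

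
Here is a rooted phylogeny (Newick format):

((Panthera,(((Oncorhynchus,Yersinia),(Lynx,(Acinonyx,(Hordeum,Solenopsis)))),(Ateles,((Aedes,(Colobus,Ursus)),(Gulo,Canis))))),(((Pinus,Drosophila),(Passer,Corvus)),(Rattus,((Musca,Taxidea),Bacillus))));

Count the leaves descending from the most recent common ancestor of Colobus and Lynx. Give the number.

12

The MRCA of Colobus and Lynx is the node subtending (((Oncorhynchus,Yersinia),(Lynx,(Acinonyx,(Hordeum,Solenopsis)))),(Ateles,((Aedes,(Colobus,Ursus)),(Gulo,Canis)))).
That clade contains 12 terminal taxa: Acinonyx, Aedes, Ateles, Canis, Colobus, Gulo, Hordeum, Lynx, Oncorhynchus, Solenopsis, Ursus, Yersinia.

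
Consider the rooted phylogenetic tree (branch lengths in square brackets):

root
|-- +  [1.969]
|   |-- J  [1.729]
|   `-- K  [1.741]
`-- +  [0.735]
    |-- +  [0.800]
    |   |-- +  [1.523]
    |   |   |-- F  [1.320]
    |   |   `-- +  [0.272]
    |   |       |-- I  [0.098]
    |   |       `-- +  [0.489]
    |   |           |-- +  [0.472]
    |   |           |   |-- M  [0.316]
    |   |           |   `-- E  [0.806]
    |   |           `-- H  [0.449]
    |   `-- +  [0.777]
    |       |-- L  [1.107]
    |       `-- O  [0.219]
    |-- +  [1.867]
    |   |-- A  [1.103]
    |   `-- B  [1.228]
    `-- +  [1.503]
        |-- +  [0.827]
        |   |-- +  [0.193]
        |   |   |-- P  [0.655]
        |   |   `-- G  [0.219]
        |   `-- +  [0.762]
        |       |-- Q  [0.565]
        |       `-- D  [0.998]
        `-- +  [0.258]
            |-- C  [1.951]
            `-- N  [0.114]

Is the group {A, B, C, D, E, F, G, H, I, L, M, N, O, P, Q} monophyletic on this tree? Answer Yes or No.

The most recent common ancestor of these taxa subtends (((F,(I,((M,E),H))),(L,O)),(A,B),(((P,G),(Q,D)),(C,N))).
That clade has exactly 15 tips — every listed taxon and nothing else — so the group is monophyletic.

Yes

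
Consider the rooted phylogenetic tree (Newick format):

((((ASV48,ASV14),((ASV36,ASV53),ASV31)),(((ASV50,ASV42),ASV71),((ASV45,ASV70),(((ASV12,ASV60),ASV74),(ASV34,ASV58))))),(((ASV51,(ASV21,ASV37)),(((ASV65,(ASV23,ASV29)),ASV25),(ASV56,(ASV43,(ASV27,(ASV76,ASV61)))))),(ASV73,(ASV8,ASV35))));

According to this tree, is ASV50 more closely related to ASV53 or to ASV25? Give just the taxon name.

ASV53

The MRCA of ASV50 and ASV53 subtends (((ASV48,ASV14),((ASV36,ASV53),ASV31)),(((ASV50,ASV42),ASV71),((ASV45,ASV70),(((ASV12,ASV60),ASV74),(ASV34,ASV58))))) (15 taxa).
The MRCA of ASV50 and ASV25 is the root, subtending the entire tree (30 taxa).
The first is nested inside the second, so ASV50 shares a more recent common ancestor with ASV53.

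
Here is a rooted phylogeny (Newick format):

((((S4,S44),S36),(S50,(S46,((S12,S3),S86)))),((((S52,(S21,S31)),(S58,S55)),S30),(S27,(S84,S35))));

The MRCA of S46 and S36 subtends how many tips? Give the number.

8

The MRCA of S46 and S36 is the node subtending (((S4,S44),S36),(S50,(S46,((S12,S3),S86)))).
That clade contains 8 terminal taxa: S12, S3, S36, S4, S44, S46, S50, S86.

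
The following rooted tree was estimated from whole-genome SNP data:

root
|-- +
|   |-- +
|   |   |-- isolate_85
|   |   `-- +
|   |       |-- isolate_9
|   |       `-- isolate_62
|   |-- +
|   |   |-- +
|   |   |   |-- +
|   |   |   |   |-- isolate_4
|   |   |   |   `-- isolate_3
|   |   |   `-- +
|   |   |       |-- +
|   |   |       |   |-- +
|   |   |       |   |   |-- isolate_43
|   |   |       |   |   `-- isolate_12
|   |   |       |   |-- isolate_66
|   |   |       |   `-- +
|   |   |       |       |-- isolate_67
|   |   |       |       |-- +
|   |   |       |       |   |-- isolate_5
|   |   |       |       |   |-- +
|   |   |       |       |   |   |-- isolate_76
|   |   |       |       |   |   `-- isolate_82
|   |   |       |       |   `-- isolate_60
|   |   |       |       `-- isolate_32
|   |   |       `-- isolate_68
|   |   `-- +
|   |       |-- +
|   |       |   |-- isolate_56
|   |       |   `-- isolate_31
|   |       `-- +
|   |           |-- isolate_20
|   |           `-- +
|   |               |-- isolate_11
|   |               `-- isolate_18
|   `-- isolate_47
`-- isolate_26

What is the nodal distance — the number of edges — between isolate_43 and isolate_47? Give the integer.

7

The MRCA of isolate_43 and isolate_47 is the node subtending ((isolate_85,(isolate_9,isolate_62)),(((isolate_4,isolate_3),(((isolate_43,isolate_12),isolate_66,(isolate_67,(isolate_5,(isolate_76,isolate_82),isolate_60),isolate_32)),isolate_68)),((isolate_56,isolate_31),(isolate_20,(isolate_11,isolate_18)))),isolate_47).
From isolate_43 up to that node: 6 branches. From isolate_47 up to the same node: 1 branch. Total: 6 + 1 = 7.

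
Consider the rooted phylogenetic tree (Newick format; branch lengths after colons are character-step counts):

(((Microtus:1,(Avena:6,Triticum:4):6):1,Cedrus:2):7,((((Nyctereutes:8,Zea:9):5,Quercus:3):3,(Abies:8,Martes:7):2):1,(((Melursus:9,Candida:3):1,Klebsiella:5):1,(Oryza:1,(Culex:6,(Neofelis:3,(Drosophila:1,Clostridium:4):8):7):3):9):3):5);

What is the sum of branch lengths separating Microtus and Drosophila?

The path runs Microtus → … → MRCA → … → Drosophila; the MRCA is the root of the tree.
Branch lengths along that path: 1 + 1 + 7 + 5 + 3 + 9 + 3 + 7 + 8 + 1 = 45.

45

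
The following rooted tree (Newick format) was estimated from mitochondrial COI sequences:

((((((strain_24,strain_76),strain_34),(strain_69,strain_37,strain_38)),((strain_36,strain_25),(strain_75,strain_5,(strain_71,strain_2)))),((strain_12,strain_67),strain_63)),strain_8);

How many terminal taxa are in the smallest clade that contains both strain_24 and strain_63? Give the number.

15

The MRCA of strain_24 and strain_63 is the node subtending (((((strain_24,strain_76),strain_34),(strain_69,strain_37,strain_38)),((strain_36,strain_25),(strain_75,strain_5,(strain_71,strain_2)))),((strain_12,strain_67),strain_63)).
That clade contains 15 terminal taxa: strain_12, strain_2, strain_24, strain_25, strain_34, strain_36, strain_37, strain_38, strain_5, strain_63, strain_67, strain_69, strain_71, strain_75, strain_76.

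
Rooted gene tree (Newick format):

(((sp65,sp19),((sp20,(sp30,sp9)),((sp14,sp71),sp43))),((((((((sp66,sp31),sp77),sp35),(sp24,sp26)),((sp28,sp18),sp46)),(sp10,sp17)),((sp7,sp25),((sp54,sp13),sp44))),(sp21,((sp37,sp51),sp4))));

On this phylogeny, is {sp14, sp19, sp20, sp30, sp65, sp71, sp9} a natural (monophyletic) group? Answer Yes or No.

No

The MRCA of the listed taxa subtends ((sp65,sp19),((sp20,(sp30,sp9)),((sp14,sp71),sp43))).
That clade also contains sp43, which is not in the proposed group, so the group is not monophyletic.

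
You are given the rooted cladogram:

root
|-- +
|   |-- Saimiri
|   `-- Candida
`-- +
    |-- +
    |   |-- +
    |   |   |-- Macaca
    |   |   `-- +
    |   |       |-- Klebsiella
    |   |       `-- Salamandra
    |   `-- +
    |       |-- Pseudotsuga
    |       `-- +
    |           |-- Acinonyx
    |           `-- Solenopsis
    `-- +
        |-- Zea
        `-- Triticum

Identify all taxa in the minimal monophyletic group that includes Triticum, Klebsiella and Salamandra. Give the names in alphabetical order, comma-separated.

Acinonyx, Klebsiella, Macaca, Pseudotsuga, Salamandra, Solenopsis, Triticum, Zea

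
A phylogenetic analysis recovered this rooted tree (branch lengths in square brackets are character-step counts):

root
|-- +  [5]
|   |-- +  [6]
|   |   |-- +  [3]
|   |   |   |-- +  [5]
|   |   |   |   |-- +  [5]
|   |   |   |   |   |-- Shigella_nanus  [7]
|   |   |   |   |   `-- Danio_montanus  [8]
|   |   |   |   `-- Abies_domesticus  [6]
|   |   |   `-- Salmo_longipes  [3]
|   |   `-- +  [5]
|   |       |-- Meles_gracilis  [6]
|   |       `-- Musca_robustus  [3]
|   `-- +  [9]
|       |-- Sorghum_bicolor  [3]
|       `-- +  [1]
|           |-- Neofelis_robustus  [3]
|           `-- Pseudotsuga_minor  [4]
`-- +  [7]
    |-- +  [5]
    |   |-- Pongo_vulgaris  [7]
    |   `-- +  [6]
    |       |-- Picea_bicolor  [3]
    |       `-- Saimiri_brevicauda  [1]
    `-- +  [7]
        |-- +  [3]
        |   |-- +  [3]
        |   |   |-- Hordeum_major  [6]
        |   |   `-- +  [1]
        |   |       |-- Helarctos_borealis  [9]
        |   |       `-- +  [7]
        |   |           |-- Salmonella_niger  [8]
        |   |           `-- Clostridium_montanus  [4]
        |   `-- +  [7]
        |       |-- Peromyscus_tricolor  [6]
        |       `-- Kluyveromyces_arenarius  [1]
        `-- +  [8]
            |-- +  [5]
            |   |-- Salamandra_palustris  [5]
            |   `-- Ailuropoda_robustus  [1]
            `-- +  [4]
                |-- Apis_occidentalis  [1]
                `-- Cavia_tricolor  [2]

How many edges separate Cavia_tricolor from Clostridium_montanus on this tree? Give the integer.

8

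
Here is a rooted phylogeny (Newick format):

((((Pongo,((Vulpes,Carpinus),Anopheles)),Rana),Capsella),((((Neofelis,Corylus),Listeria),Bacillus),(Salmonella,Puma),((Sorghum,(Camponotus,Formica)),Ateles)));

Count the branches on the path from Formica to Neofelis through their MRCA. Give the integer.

The MRCA of Formica and Neofelis is the node subtending ((((Neofelis,Corylus),Listeria),Bacillus),(Salmonella,Puma),((Sorghum,(Camponotus,Formica)),Ateles)).
From Formica up to that node: 4 branches. From Neofelis up to the same node: 4 branches. Total: 4 + 4 = 8.

8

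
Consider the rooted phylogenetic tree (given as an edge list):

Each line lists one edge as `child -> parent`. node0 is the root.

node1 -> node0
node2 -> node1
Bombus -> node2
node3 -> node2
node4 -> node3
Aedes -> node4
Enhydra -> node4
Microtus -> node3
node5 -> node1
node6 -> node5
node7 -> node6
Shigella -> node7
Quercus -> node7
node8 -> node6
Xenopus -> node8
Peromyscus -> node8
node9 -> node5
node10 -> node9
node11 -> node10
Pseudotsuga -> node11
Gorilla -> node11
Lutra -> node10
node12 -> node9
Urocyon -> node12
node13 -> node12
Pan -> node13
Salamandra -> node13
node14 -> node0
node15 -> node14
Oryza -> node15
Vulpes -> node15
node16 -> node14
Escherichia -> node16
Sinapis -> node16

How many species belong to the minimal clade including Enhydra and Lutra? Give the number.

The MRCA of Enhydra and Lutra is the node subtending ((Bombus,((Aedes,Enhydra),Microtus)),(((Shigella,Quercus),(Xenopus,Peromyscus)),(((Pseudotsuga,Gorilla),Lutra),(Urocyon,(Pan,Salamandra))))).
That clade contains 14 terminal taxa: Aedes, Bombus, Enhydra, Gorilla, Lutra, Microtus, Pan, Peromyscus, Pseudotsuga, Quercus, Salamandra, Shigella, Urocyon, Xenopus.

14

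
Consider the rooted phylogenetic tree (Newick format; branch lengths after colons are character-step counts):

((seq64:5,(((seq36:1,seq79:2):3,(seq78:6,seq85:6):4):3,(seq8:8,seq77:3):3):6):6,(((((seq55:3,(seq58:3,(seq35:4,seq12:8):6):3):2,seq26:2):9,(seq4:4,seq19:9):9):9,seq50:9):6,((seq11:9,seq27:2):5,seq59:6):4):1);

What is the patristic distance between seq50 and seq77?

The path runs seq50 → … → MRCA → … → seq77; the MRCA is the root of the tree.
Branch lengths along that path: 9 + 6 + 1 + 6 + 6 + 3 + 3 = 34.

34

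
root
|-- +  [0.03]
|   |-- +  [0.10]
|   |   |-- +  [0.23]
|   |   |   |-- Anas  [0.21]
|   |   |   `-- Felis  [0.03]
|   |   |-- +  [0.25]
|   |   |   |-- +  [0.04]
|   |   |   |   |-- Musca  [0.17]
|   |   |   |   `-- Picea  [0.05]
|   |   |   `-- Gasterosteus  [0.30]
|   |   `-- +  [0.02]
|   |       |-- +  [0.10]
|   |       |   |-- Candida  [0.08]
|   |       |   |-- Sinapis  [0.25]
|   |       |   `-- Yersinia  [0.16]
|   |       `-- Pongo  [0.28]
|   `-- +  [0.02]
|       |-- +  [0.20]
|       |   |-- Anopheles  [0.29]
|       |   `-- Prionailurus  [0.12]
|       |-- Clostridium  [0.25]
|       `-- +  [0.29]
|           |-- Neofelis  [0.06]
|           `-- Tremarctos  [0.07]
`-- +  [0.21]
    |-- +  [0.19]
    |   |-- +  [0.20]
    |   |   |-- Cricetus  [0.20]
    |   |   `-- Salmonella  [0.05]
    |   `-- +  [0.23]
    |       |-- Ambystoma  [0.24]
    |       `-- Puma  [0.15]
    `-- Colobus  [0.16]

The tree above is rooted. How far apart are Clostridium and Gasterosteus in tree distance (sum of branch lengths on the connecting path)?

The path runs Clostridium → … → MRCA → … → Gasterosteus; the MRCA is the node subtending (((Anas,Felis),((Musca,Picea),Gasterosteus),((Candida,Sinapis,Yersinia),Pongo)),((Anopheles,Prionailurus),Clostridium,(Neofelis,Tremarctos))).
Branch lengths along that path: 0.25 + 0.02 + 0.10 + 0.25 + 0.30 = 0.92.

0.92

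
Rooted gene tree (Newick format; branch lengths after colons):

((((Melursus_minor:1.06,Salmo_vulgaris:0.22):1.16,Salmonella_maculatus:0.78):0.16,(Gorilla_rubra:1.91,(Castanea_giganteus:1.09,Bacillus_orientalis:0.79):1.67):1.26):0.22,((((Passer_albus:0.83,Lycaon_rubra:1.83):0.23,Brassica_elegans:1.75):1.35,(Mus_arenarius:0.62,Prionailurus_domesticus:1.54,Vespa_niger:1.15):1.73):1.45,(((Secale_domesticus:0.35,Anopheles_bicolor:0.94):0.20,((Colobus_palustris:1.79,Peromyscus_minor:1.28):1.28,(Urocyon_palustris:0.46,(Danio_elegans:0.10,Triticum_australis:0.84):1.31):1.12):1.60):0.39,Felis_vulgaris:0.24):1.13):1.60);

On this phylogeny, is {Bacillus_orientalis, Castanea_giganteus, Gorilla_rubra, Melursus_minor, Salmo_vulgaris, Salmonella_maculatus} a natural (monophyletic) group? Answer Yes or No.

Yes

The most recent common ancestor of these taxa subtends (((Melursus_minor,Salmo_vulgaris),Salmonella_maculatus),(Gorilla_rubra,(Castanea_giganteus,Bacillus_orientalis))).
That clade has exactly 6 tips — every listed taxon and nothing else — so the group is monophyletic.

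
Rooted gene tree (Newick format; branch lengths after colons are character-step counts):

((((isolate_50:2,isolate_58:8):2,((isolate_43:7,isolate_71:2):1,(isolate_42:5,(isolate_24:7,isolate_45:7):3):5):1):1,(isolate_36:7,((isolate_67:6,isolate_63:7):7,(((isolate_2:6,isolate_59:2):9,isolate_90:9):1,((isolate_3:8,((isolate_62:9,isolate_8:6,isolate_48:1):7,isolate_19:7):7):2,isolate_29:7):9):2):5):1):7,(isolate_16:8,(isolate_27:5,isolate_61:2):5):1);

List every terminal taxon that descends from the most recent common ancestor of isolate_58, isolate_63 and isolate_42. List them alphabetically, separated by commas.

isolate_19, isolate_2, isolate_24, isolate_29, isolate_3, isolate_36, isolate_42, isolate_43, isolate_45, isolate_48, isolate_50, isolate_58, isolate_59, isolate_62, isolate_63, isolate_67, isolate_71, isolate_8, isolate_90

Tracing isolate_58: it sits inside (isolate_50,isolate_58).
Tracing isolate_63: it sits inside (isolate_67,isolate_63).
Tracing isolate_42: it sits inside (isolate_42,(isolate_24,isolate_45)).
The smallest clade enclosing all 3 is (((isolate_50,isolate_58),((isolate_43,isolate_71),(isolate_42,(isolate_24,isolate_45)))),(isolate_36,((isolate_67,isolate_63),(((isolate_2,isolate_59),isolate_90),((isolate_3,((isolate_62,isolate_8,isolate_48),isolate_19)),isolate_29))))); the answer is its 19 terminal taxa in alphabetical order.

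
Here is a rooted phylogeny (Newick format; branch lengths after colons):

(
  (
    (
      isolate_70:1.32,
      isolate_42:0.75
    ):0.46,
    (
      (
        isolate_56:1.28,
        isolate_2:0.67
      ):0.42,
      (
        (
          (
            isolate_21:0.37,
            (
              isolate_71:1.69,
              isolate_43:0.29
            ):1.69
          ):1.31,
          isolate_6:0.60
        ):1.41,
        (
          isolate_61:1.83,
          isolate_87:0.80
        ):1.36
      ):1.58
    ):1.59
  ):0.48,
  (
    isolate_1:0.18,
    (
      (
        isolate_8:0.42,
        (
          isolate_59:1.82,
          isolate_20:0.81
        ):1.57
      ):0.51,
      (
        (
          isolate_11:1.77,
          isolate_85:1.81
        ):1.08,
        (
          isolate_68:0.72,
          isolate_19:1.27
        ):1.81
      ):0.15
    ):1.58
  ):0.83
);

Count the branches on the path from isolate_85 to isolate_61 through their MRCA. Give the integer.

The MRCA of isolate_85 and isolate_61 is the root of the tree.
From isolate_85 up to that node: 5 branches. From isolate_61 up to the same node: 5 branches. Total: 5 + 5 = 10.

10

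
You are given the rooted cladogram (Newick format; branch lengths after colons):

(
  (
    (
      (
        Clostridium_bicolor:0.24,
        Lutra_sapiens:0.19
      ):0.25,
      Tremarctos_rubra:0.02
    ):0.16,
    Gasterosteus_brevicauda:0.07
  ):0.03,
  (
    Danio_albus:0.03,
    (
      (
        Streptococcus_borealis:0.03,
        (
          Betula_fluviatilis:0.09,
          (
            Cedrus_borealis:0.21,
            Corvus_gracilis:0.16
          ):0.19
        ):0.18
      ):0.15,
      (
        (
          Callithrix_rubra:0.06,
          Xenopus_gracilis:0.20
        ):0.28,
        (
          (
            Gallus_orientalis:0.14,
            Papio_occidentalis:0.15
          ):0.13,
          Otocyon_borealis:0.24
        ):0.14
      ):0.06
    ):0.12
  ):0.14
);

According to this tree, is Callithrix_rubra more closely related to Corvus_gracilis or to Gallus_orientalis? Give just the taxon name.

Gallus_orientalis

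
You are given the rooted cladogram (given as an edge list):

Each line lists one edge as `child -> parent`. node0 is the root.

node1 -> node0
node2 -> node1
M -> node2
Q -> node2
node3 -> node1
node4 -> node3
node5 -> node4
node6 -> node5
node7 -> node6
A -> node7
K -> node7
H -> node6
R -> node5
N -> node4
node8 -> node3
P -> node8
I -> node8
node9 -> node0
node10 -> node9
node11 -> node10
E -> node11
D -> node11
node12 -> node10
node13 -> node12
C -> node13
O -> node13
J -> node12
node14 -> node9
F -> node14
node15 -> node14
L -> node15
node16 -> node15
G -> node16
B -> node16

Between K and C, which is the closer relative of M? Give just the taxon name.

The MRCA of M and K subtends ((M,Q),(((((A,K),H),R),N),(P,I))) (9 taxa).
The MRCA of M and C is the root, subtending the entire tree (18 taxa).
The first is nested inside the second, so M shares a more recent common ancestor with K.

K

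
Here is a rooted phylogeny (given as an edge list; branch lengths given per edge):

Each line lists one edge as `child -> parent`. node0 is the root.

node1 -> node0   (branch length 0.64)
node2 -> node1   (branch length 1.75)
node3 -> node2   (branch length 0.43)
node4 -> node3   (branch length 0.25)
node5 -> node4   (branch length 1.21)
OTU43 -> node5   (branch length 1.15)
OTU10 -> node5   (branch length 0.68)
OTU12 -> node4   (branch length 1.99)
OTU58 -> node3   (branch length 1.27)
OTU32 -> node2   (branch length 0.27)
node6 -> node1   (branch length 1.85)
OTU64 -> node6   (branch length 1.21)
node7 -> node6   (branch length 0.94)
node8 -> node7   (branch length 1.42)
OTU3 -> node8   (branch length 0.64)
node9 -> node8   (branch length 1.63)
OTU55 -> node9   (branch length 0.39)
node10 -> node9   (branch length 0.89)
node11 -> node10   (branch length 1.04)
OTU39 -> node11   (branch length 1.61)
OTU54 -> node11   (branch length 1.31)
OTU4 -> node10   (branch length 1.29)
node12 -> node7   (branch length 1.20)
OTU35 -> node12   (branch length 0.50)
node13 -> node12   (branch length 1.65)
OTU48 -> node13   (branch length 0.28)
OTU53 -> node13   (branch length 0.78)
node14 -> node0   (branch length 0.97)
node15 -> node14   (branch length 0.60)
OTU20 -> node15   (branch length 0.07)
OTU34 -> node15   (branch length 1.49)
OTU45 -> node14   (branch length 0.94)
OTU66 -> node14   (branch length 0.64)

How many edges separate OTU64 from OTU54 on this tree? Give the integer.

The MRCA of OTU64 and OTU54 is the node subtending (OTU64,((OTU3,(OTU55,((OTU39,OTU54),OTU4))),(OTU35,(OTU48,OTU53)))).
From OTU64 up to that node: 1 branch. From OTU54 up to the same node: 6 branches. Total: 1 + 6 = 7.

7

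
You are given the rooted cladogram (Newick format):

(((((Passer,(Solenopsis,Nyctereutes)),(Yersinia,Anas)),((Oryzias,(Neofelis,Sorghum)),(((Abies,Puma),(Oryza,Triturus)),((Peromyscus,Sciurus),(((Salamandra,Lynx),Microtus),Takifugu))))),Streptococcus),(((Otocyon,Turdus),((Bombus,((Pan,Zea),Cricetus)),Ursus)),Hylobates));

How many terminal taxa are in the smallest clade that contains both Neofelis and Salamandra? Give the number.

13

The MRCA of Neofelis and Salamandra is the node subtending ((Oryzias,(Neofelis,Sorghum)),(((Abies,Puma),(Oryza,Triturus)),((Peromyscus,Sciurus),(((Salamandra,Lynx),Microtus),Takifugu)))).
That clade contains 13 terminal taxa: Abies, Lynx, Microtus, Neofelis, Oryza, Oryzias, Peromyscus, Puma, Salamandra, Sciurus, Sorghum, Takifugu, Triturus.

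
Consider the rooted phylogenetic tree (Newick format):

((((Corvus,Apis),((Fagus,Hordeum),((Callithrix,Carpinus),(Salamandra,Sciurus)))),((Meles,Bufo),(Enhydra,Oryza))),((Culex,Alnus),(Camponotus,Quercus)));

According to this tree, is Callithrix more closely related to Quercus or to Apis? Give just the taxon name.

The MRCA of Callithrix and Apis subtends ((Corvus,Apis),((Fagus,Hordeum),((Callithrix,Carpinus),(Salamandra,Sciurus)))) (8 taxa).
The MRCA of Callithrix and Quercus is the root, subtending the entire tree (16 taxa).
The first is nested inside the second, so Callithrix shares a more recent common ancestor with Apis.

Apis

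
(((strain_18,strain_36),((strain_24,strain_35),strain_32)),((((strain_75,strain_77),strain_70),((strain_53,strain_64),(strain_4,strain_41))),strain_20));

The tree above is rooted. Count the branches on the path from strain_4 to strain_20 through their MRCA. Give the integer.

5

The MRCA of strain_4 and strain_20 is the node subtending ((((strain_75,strain_77),strain_70),((strain_53,strain_64),(strain_4,strain_41))),strain_20).
From strain_4 up to that node: 4 branches. From strain_20 up to the same node: 1 branch. Total: 4 + 1 = 5.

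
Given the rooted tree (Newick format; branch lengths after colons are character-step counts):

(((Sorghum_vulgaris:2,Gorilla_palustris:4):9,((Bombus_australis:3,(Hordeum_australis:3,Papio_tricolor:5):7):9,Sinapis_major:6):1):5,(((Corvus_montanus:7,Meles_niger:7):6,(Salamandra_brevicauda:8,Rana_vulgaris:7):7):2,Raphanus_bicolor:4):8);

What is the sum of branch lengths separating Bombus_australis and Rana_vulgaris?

42

The path runs Bombus_australis → … → MRCA → … → Rana_vulgaris; the MRCA is the root of the tree.
Branch lengths along that path: 3 + 9 + 1 + 5 + 8 + 2 + 7 + 7 = 42.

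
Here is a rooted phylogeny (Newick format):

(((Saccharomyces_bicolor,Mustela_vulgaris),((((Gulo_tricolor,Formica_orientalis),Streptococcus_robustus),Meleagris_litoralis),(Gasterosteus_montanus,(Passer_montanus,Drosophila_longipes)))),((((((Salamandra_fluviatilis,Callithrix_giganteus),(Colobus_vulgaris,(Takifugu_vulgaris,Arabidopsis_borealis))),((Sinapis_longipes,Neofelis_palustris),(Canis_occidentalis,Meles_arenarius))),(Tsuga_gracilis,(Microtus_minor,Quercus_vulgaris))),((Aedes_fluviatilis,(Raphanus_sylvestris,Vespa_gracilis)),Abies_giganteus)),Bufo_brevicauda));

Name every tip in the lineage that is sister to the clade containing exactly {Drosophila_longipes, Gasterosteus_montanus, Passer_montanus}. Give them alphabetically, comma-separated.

Formica_orientalis, Gulo_tricolor, Meleagris_litoralis, Streptococcus_robustus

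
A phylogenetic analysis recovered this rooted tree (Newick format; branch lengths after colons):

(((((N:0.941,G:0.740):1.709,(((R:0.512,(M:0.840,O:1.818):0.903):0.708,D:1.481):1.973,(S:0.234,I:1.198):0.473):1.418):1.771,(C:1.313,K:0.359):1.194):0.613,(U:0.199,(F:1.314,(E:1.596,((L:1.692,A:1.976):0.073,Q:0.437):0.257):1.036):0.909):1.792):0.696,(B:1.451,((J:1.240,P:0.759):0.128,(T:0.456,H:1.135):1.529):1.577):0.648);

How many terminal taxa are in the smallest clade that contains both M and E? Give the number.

16

The MRCA of M and E is the node subtending ((((N,G),(((R,(M,O)),D),(S,I))),(C,K)),(U,(F,(E,((L,A),Q))))).
That clade contains 16 terminal taxa: A, C, D, E, F, G, I, K, L, M, N, O, Q, R, S, U.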